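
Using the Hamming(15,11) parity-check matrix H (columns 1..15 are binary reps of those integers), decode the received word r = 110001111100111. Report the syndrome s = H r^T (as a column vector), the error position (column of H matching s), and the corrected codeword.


s = (0, 1, 0, 1)^T, error position = 5, corrected codeword c = 110011111100111

Compute s = H r^T mod 2 one row at a time:
  s_1 = 1 + 1 + 1 + 0 + 0 + 1 + 1 + 1 = 6 ≡ 0 (mod 2).
  s_2 = 0 + 0 + 1 + 1 + 0 + 1 + 1 + 1 = 5 ≡ 1 (mod 2).
  s_3 = 1 + 0 + 1 + 1 + 1 + 0 + 1 + 1 = 6 ≡ 0 (mod 2).
  s_4 = 1 + 0 + 0 + 1 + 1 + 0 + 1 + 1 = 5 ≡ 1 (mod 2).
s = (0, 1, 0, 1)^T — this equals column 5 of H (binary 0101), so error is at position 5.
Correct: flip bit 5 of r = 110001111100111 to get c = 110011111100111.


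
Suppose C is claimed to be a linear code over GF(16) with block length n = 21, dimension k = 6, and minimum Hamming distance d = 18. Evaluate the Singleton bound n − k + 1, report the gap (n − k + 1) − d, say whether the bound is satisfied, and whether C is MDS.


Singleton RHS = n − k + 1 = 16, slack = -2, bound violated (no such code; not MDS).

Singleton bound: d ≤ n − k + 1.
Here n = 21, k = 6, so n − k + 1 = 16.
Given d = 18, check d ≤ 16: NO.
Slack = (n − k + 1) − d = -2.
The slack is negative: d = 18 exceeds n − k + 1 = 16 by 2, so the Singleton bound is violated and no linear [21, 6, 18]_16 code can exist. In particular it is not MDS (MDS requires d = n − k + 1 exactly).
Description: the claimed parameters are [21, 6, 18]_16; such a code would be impossible (violates the Singleton bound).


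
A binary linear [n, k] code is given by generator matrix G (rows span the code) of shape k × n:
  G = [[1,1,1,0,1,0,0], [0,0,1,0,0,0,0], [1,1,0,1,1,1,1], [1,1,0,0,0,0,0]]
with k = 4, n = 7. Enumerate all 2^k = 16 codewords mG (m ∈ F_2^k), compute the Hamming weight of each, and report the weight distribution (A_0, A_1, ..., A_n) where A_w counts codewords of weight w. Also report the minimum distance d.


Weight distribution: A_0 = 1, A_1 = 2, A_2 = 2, A_3 = 3, A_4 = 3, A_5 = 2, A_6 = 2, A_7 = 1. Minimum distance d = 1.

Enumerate all 2^4 = 16 messages m ∈ F_2^4.
For each, compute codeword c = mG in F_2^7, then tally its weight.
  m = 0000 → c = 0000000, weight = 0.
  m = 1000 → c = 1110100, weight = 4.
  m = 0100 → c = 0010000, weight = 1.
  m = 1100 → c = 1100100, weight = 3.
  m = 0010 → c = 1101111, weight = 6.
  m = 1010 → c = 0011011, weight = 4.
  m = 0110 → c = 1111111, weight = 7.
  m = 1110 → c = 0001011, weight = 3.
  m = 0001 → c = 1100000, weight = 2.
  m = 1001 → c = 0010100, weight = 2.
  m = 0101 → c = 1110000, weight = 3.
  m = 1101 → c = 0000100, weight = 1.
  m = 0011 → c = 0001111, weight = 4.
  m = 1011 → c = 1111011, weight = 6.
  m = 0111 → c = 0011111, weight = 5.
  m = 1111 → c = 1101011, weight = 5.
Tally weights:
  weight 0: 1 codewords.
  weight 1: 2 codewords.
  weight 2: 2 codewords.
  weight 3: 3 codewords.
  weight 4: 3 codewords.
  weight 5: 2 codewords.
  weight 6: 2 codewords.
  weight 7: 1 codewords.
Minimum distance d = smallest w > 0 with A_w > 0 = 1.
Sanity: Σ A_w = 16 = 2^4 = 16 ✓.


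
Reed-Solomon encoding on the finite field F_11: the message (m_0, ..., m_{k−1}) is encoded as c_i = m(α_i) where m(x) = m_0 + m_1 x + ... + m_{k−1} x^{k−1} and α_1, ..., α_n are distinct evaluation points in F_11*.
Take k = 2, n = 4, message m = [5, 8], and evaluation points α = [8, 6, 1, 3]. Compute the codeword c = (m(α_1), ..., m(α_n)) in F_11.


c = [3, 9, 2, 7]

Message polynomial: m(x) = 5 + 8·x (mod 11).
For each evaluation point α_i, compute m(α_i) mod 11:
  α_1 = 8: Horner steps 8 → 3, so m(8) = 3.
  α_2 = 6: Horner steps 8 → 9, so m(6) = 9.
  α_3 = 1: Horner steps 8 → 2, so m(1) = 2.
  α_4 = 3: Horner steps 8 → 7, so m(3) = 7.
Codeword c = [3, 9, 2, 7] ∈ F_11^4.


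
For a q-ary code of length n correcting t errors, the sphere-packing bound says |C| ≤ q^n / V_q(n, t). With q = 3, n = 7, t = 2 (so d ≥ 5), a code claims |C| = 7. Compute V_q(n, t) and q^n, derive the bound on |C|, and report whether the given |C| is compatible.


V_q(n, t) = 99, q^n = 2187, Hamming bound = 22, |C| = 7 ≤ bound (satisfied).

Step 1: Compute V_q(n, t) = Σ_{j=0}^2 C(n, j) (q−1)^j.
  j = 0: C(7,0)·(2)^0 = 1·1 = 1.
  j = 1: C(7,1)·(2)^1 = 7·2 = 14.
  j = 2: C(7,2)·(2)^2 = 21·4 = 84.
  V_q(n, t) = 1 + 14 + 84 = 99.
Step 2: q^n = 3^7 = 2187.
Step 3: Hamming bound ⌊q^n / V_q(n,t)⌋ = ⌊2187/99⌋ = 22.
Step 4: Compare |C| = 7 to 22: satisfied.
The claimed |C| lies below the Hamming bound.


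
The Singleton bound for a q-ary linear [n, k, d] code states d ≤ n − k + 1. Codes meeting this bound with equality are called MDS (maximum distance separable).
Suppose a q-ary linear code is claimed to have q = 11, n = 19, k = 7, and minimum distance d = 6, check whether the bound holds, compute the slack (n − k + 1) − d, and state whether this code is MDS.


Singleton RHS = n − k + 1 = 13, slack = 7, bound satisfied, not MDS.

Singleton bound: d ≤ n − k + 1.
Here n = 19, k = 7, so n − k + 1 = 13.
Given d = 6, check d ≤ 13: YES.
Slack = (n − k + 1) − d = 7.
The code is NOT MDS (slack = 7 > 0).
Description: the claimed parameters are [19, 7, 6]_11; such a code would be non-MDS.


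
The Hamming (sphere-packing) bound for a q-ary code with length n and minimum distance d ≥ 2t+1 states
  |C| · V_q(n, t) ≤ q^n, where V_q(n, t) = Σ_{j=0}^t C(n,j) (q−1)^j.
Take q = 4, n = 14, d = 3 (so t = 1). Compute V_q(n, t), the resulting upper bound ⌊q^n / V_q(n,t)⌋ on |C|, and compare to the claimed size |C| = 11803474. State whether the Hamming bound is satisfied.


V_q(n, t) = 43, q^n = 268435456, Hamming bound = 6242685, |C| = 11803474 > bound (violated).

Step 1: Compute V_q(n, t) = Σ_{j=0}^1 C(n, j) (q−1)^j.
  j = 0: C(14,0)·(3)^0 = 1·1 = 1.
  j = 1: C(14,1)·(3)^1 = 14·3 = 42.
  V_q(n, t) = 1 + 42 = 43.
Step 2: q^n = 4^14 = 268435456.
Step 3: Hamming bound ⌊q^n / V_q(n,t)⌋ = ⌊268435456/43⌋ = 6242685.
Step 4: Compare |C| = 11803474 to 6242685: violated.
The claimed |C| lies above the Hamming bound, so no 4-ary code of length 14 with d ≥ 3 can have 11803474 codewords.


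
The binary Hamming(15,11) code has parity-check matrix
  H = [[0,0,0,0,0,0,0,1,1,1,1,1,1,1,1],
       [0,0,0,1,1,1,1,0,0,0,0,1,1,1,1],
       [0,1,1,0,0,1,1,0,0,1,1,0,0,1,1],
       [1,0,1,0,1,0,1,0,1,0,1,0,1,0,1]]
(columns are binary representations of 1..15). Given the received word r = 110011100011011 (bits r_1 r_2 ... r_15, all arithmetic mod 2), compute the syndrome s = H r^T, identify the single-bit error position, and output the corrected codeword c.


s = (0, 0, 0, 1)^T, error position = 1, corrected codeword c = 010011100011011

Compute s = H r^T mod 2 one row at a time:
  s_1 = 0 + 0 + 0 + 1 + 1 + 0 + 1 + 1 = 4 ≡ 0 (mod 2).
  s_2 = 0 + 1 + 1 + 1 + 1 + 0 + 1 + 1 = 6 ≡ 0 (mod 2).
  s_3 = 1 + 0 + 1 + 1 + 0 + 1 + 1 + 1 = 6 ≡ 0 (mod 2).
  s_4 = 1 + 0 + 1 + 1 + 0 + 1 + 0 + 1 = 5 ≡ 1 (mod 2).
s = (0, 0, 0, 1)^T — this equals column 1 of H (binary 0001), so error is at position 1.
Correct: flip bit 1 of r = 110011100011011 to get c = 010011100011011.


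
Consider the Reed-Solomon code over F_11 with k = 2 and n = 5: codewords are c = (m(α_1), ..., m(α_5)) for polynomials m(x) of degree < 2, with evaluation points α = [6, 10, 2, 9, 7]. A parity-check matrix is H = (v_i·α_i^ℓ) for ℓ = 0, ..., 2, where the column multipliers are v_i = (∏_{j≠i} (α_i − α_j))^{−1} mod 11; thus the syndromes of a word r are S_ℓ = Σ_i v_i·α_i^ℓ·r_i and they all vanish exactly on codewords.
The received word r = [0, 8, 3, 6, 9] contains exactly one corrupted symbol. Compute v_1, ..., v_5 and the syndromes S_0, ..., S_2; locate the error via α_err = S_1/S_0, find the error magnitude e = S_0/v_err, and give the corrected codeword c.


S = (5, 2, 3), error at position 5, error magnitude e = 7, c = [0, 8, 3, 6, 2].

Step 1: column multipliers v_i = (∏_{j≠i}(α_i − α_j))^{−1} mod 11.
  i = 1 (α = 6): (6−10)(6−2)(6−9)(6−7) = (−4)·4·(−3)·(−1) = −48 ≡ 7, so v_1 = 7^{−1} = 8 (mod 11).
  i = 2 (α = 10): (10−6)(10−2)(10−9)(10−7) = 4·8·1·3 = 96 ≡ 8, so v_2 = 8^{−1} = 7 (mod 11).
  i = 3 (α = 2): (2−6)(2−10)(2−9)(2−7) = (−4)·(−8)·(−7)·(−5) = 1120 ≡ 9, so v_3 = 9^{−1} = 5 (mod 11).
  i = 4 (α = 9): (9−6)(9−10)(9−2)(9−7) = 3·(−1)·7·2 = −42 ≡ 2, so v_4 = 2^{−1} = 6 (mod 11).
  i = 5 (α = 7): (7−6)(7−10)(7−2)(7−9) = 1·(−3)·5·(−2) = 30 ≡ 8, so v_5 = 8^{−1} = 7 (mod 11).
  v = [8, 7, 5, 6, 7].
Step 2: syndromes of r = [0, 8, 3, 6, 9] (all sums mod 11).
  S_0 = Σ v_i r_i = 8·0 + 7·8 + 5·3 + 6·6 + 7·9 = 170 ≡ 5.
  S_1 = Σ v_i α_i r_i = 8·6·0 + 7·10·8 + 5·2·3 + 6·9·6 + 7·7·9 = 1355 ≡ 2.
  α_i^2 mod 11 = [3, 1, 4, 4, 5].
  S_2 = Σ v_i α_i^2 r_i = 8·3·0 + 7·1·8 + 5·4·3 + 6·4·6 + 7·5·9 = 575 ≡ 3.
  S = (5, 2, 3) ≠ 0, so r is not a codeword (an error is present).
Step 3: locate the error. For a single error e at position i, S_ℓ = v_i·e·α_i^ℓ, so α_err = S_1/S_0.
  S_0^{−1} = 5^{−1} = 9 (mod 11), so α_err = 2·9 = 18 ≡ 7 = α_5. Error position i = 5.
  Consistency check: S_2/S_1 = 3·6 = 18 ≡ 7 = α_err ✓ (single-error assumption holds).
Step 4: error magnitude e = S_0/v_5 = S_0·∏_{j≠5}(α_5 − α_j) = 5·8 = 40 ≡ 7 (mod 11).
Step 5: correct position 5: c_5 = r_5 − e = 9 − 7 ≡ 2 (mod 11). Hence c = [0, 8, 3, 6, 2].
  Check: interpolating c through the α_i gives m(x) = 10 + 2·x (degree < 2) with m(α_i) = c_i for every i, so c is indeed a codeword.


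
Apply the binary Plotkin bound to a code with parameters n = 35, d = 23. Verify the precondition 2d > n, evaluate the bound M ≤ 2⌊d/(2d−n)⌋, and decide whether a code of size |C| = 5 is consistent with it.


Plotkin bound M ≤ 4; given |C| = 5 > bound (violated).

Check applicability: 2d = 46, n = 35.
2d − n = 11 > 0, so Plotkin applies.
Compute d/(2d−n) = 23/11 ≈ 2.0909.
⌊d/(2d−n)⌋ = 2.
Plotkin bound: M ≤ 2·2 = 4.
Given |C| = 5, check: VIOLATED.
This |C| is above the Plotkin bound, so no binary code with n = 35, d = 23 and 5 codewords exists.


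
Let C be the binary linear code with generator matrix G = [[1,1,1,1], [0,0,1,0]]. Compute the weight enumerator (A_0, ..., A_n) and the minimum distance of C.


Weight distribution: A_0 = 1, A_1 = 1, A_3 = 1, A_4 = 1. Minimum distance d = 1.

Enumerate all 2^2 = 4 messages m ∈ F_2^2.
For each, compute codeword c = mG in F_2^4, then tally its weight.
  m = 00 → c = 0000, weight = 0.
  m = 10 → c = 1111, weight = 4.
  m = 01 → c = 0010, weight = 1.
  m = 11 → c = 1101, weight = 3.
Tally weights:
  weight 0: 1 codewords.
  weight 1: 1 codewords.
  weight 3: 1 codewords.
  weight 4: 1 codewords.
Minimum distance d = smallest w > 0 with A_w > 0 = 1.
Sanity: Σ A_w = 4 = 2^2 = 4 ✓.


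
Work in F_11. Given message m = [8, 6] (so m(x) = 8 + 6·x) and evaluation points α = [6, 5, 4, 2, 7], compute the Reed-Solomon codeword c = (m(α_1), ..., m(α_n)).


c = [0, 5, 10, 9, 6]

Message polynomial: m(x) = 8 + 6·x (mod 11).
For each evaluation point α_i, compute m(α_i) mod 11:
  α_1 = 6: Horner steps 6 → 0, so m(6) = 0.
  α_2 = 5: Horner steps 6 → 5, so m(5) = 5.
  α_3 = 4: Horner steps 6 → 10, so m(4) = 10.
  α_4 = 2: Horner steps 6 → 9, so m(2) = 9.
  α_5 = 7: Horner steps 6 → 6, so m(7) = 6.
Codeword c = [0, 5, 10, 9, 6] ∈ F_11^5.


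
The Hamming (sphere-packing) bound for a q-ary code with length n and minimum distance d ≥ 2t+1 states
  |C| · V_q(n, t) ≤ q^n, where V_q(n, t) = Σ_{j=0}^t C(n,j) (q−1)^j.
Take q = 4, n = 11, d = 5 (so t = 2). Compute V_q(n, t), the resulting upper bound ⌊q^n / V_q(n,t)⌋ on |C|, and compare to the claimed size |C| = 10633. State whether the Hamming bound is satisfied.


V_q(n, t) = 529, q^n = 4194304, Hamming bound = 7928, |C| = 10633 > bound (violated).

Step 1: Compute V_q(n, t) = Σ_{j=0}^2 C(n, j) (q−1)^j.
  j = 0: C(11,0)·(3)^0 = 1·1 = 1.
  j = 1: C(11,1)·(3)^1 = 11·3 = 33.
  j = 2: C(11,2)·(3)^2 = 55·9 = 495.
  V_q(n, t) = 1 + 33 + 495 = 529.
Step 2: q^n = 4^11 = 4194304.
Step 3: Hamming bound ⌊q^n / V_q(n,t)⌋ = ⌊4194304/529⌋ = 7928.
Step 4: Compare |C| = 10633 to 7928: violated.
The claimed |C| lies above the Hamming bound, so no 4-ary code of length 11 with d ≥ 5 can have 10633 codewords.


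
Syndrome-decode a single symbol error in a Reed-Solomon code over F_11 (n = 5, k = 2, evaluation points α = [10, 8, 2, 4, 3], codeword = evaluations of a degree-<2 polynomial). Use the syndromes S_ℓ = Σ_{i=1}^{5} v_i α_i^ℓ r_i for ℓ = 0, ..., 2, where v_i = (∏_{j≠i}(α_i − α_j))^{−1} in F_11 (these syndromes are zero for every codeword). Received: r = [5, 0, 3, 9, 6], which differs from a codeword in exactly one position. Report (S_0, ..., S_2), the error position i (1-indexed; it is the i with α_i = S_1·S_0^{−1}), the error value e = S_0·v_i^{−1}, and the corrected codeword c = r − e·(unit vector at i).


S = (6, 4, 10), error at position 2, error magnitude e = 1, c = [5, 10, 3, 9, 6].

Step 1: column multipliers v_i = (∏_{j≠i}(α_i − α_j))^{−1} mod 11.
  i = 1 (α = 10): (10−8)(10−2)(10−4)(10−3) = 2·8·6·7 = 672 ≡ 1, so v_1 = 1^{−1} = 1 (mod 11).
  i = 2 (α = 8): (8−10)(8−2)(8−4)(8−3) = (−2)·6·4·5 = −240 ≡ 2, so v_2 = 2^{−1} = 6 (mod 11).
  i = 3 (α = 2): (2−10)(2−8)(2−4)(2−3) = (−8)·(−6)·(−2)·(−1) = 96 ≡ 8, so v_3 = 8^{−1} = 7 (mod 11).
  i = 4 (α = 4): (4−10)(4−8)(4−2)(4−3) = (−6)·(−4)·2·1 = 48 ≡ 4, so v_4 = 4^{−1} = 3 (mod 11).
  i = 5 (α = 3): (3−10)(3−8)(3−2)(3−4) = (−7)·(−5)·1·(−1) = −35 ≡ 9, so v_5 = 9^{−1} = 5 (mod 11).
  v = [1, 6, 7, 3, 5].
Step 2: syndromes of r = [5, 0, 3, 9, 6] (all sums mod 11).
  S_0 = Σ v_i r_i = 1·5 + 6·0 + 7·3 + 3·9 + 5·6 = 83 ≡ 6.
  S_1 = Σ v_i α_i r_i = 1·10·5 + 6·8·0 + 7·2·3 + 3·4·9 + 5·3·6 = 290 ≡ 4.
  α_i^2 mod 11 = [1, 9, 4, 5, 9].
  S_2 = Σ v_i α_i^2 r_i = 1·1·5 + 6·9·0 + 7·4·3 + 3·5·9 + 5·9·6 = 494 ≡ 10.
  S = (6, 4, 10) ≠ 0, so r is not a codeword (an error is present).
Step 3: locate the error. For a single error e at position i, S_ℓ = v_i·e·α_i^ℓ, so α_err = S_1/S_0.
  S_0^{−1} = 6^{−1} = 2 (mod 11), so α_err = 4·2 = 8 ≡ 8 = α_2. Error position i = 2.
  Consistency check: S_2/S_1 = 10·3 = 30 ≡ 8 = α_err ✓ (single-error assumption holds).
Step 4: error magnitude e = S_0/v_2 = S_0·∏_{j≠2}(α_2 − α_j) = 6·2 = 12 ≡ 1 (mod 11).
Step 5: correct position 2: c_2 = r_2 − e = 0 − 1 ≡ 10 (mod 11). Hence c = [5, 10, 3, 9, 6].
  Check: interpolating c through the α_i gives m(x) = 8 + 3·x (degree < 2) with m(α_i) = c_i for every i, so c is indeed a codeword.


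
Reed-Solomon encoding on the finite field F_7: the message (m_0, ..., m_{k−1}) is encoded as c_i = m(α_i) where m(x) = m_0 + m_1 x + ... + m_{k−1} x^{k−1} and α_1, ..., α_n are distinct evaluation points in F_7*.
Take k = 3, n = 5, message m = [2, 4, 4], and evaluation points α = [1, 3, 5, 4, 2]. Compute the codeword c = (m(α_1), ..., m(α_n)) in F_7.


c = [3, 1, 3, 5, 5]

Message polynomial: m(x) = 2 + 4·x + 4·x^2 (mod 7).
For each evaluation point α_i, compute m(α_i) mod 7:
  α_1 = 1: Horner steps 4 → 1 → 3, so m(1) = 3.
  α_2 = 3: Horner steps 4 → 2 → 1, so m(3) = 1.
  α_3 = 5: Horner steps 4 → 3 → 3, so m(5) = 3.
  α_4 = 4: Horner steps 4 → 6 → 5, so m(4) = 5.
  α_5 = 2: Horner steps 4 → 5 → 5, so m(2) = 5.
Codeword c = [3, 1, 3, 5, 5] ∈ F_7^5.


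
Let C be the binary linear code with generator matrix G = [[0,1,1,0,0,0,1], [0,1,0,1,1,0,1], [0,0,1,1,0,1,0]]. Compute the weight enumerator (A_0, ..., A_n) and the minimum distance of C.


Weight distribution: A_0 = 1, A_2 = 1, A_3 = 3, A_4 = 2, A_5 = 1. Minimum distance d = 2.

Enumerate all 2^3 = 8 messages m ∈ F_2^3.
For each, compute codeword c = mG in F_2^7, then tally its weight.
  m = 000 → c = 0000000, weight = 0.
  m = 100 → c = 0110001, weight = 3.
  m = 010 → c = 0101101, weight = 4.
  m = 110 → c = 0011100, weight = 3.
  m = 001 → c = 0011010, weight = 3.
  m = 101 → c = 0101011, weight = 4.
  m = 011 → c = 0110111, weight = 5.
  m = 111 → c = 0000110, weight = 2.
Tally weights:
  weight 0: 1 codewords.
  weight 2: 1 codewords.
  weight 3: 3 codewords.
  weight 4: 2 codewords.
  weight 5: 1 codewords.
Minimum distance d = smallest w > 0 with A_w > 0 = 2.
Sanity: Σ A_w = 8 = 2^3 = 8 ✓.


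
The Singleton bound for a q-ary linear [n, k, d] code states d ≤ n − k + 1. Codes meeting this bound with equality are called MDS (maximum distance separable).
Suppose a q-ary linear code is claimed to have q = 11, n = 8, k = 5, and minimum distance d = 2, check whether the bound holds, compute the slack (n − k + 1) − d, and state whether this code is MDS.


Singleton RHS = n − k + 1 = 4, slack = 2, bound satisfied, not MDS.

Singleton bound: d ≤ n − k + 1.
Here n = 8, k = 5, so n − k + 1 = 4.
Given d = 2, check d ≤ 4: YES.
Slack = (n − k + 1) − d = 2.
The code is NOT MDS (slack = 2 > 0).
Description: the claimed parameters are [8, 5, 2]_11; such a code would be non-MDS.


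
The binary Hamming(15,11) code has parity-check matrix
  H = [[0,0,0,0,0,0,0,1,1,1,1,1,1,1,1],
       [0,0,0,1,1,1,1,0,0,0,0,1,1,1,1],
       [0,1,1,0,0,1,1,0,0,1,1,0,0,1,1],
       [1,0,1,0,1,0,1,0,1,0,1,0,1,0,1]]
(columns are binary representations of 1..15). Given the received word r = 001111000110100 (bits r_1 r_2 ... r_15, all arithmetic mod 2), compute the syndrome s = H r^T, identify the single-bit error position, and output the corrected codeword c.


s = (1, 0, 0, 0)^T, error position = 8, corrected codeword c = 001111010110100

Compute s = H r^T mod 2 one row at a time:
  s_1 = 0 + 0 + 1 + 1 + 0 + 1 + 0 + 0 = 3 ≡ 1 (mod 2).
  s_2 = 1 + 1 + 1 + 0 + 0 + 1 + 0 + 0 = 4 ≡ 0 (mod 2).
  s_3 = 0 + 1 + 1 + 0 + 1 + 1 + 0 + 0 = 4 ≡ 0 (mod 2).
  s_4 = 0 + 1 + 1 + 0 + 0 + 1 + 1 + 0 = 4 ≡ 0 (mod 2).
s = (1, 0, 0, 0)^T — this equals column 8 of H (binary 1000), so error is at position 8.
Correct: flip bit 8 of r = 001111000110100 to get c = 001111010110100.


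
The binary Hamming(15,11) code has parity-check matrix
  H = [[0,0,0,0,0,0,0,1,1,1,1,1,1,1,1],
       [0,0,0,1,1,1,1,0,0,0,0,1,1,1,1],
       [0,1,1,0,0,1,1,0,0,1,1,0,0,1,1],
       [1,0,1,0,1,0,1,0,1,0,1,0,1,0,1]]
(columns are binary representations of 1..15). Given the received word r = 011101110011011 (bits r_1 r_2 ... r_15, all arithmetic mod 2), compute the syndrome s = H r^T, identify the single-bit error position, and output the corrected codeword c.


s = (1, 0, 1, 0)^T, error position = 10, corrected codeword c = 011101110111011

Compute s = H r^T mod 2 one row at a time:
  s_1 = 1 + 0 + 0 + 1 + 1 + 0 + 1 + 1 = 5 ≡ 1 (mod 2).
  s_2 = 1 + 0 + 1 + 1 + 1 + 0 + 1 + 1 = 6 ≡ 0 (mod 2).
  s_3 = 1 + 1 + 1 + 1 + 0 + 1 + 1 + 1 = 7 ≡ 1 (mod 2).
  s_4 = 0 + 1 + 0 + 1 + 0 + 1 + 0 + 1 = 4 ≡ 0 (mod 2).
s = (1, 0, 1, 0)^T — this equals column 10 of H (binary 1010), so error is at position 10.
Correct: flip bit 10 of r = 011101110011011 to get c = 011101110111011.


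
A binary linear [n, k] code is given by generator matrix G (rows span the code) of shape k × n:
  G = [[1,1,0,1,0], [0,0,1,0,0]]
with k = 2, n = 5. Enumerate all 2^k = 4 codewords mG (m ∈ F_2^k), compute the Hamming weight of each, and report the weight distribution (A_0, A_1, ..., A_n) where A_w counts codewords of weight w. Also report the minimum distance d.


Weight distribution: A_0 = 1, A_1 = 1, A_3 = 1, A_4 = 1. Minimum distance d = 1.

Enumerate all 2^2 = 4 messages m ∈ F_2^2.
For each, compute codeword c = mG in F_2^5, then tally its weight.
  m = 00 → c = 00000, weight = 0.
  m = 10 → c = 11010, weight = 3.
  m = 01 → c = 00100, weight = 1.
  m = 11 → c = 11110, weight = 4.
Tally weights:
  weight 0: 1 codewords.
  weight 1: 1 codewords.
  weight 3: 1 codewords.
  weight 4: 1 codewords.
Minimum distance d = smallest w > 0 with A_w > 0 = 1.
Sanity: Σ A_w = 4 = 2^2 = 4 ✓.


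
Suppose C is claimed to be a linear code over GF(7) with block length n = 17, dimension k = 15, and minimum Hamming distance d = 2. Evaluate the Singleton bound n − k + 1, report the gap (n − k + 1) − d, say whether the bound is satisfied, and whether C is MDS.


Singleton RHS = n − k + 1 = 3, slack = 1, bound satisfied, not MDS.

Singleton bound: d ≤ n − k + 1.
Here n = 17, k = 15, so n − k + 1 = 3.
Given d = 2, check d ≤ 3: YES.
Slack = (n − k + 1) − d = 1.
The code is NOT MDS (slack = 1 > 0).
Description: the claimed parameters are [17, 15, 2]_7; such a code would be non-MDS.


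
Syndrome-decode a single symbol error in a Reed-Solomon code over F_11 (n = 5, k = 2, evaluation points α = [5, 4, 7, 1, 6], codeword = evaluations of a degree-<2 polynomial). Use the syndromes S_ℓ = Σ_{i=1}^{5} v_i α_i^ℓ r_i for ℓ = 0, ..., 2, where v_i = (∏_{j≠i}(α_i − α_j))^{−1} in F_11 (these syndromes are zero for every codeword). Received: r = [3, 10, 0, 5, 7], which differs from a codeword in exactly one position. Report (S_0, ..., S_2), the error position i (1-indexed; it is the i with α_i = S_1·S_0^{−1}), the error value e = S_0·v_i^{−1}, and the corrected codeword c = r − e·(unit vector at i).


S = (5, 5, 5), error at position 4, error magnitude e = 7, c = [3, 10, 0, 9, 7].

Step 1: column multipliers v_i = (∏_{j≠i}(α_i − α_j))^{−1} mod 11.
  i = 1 (α = 5): (5−4)(5−7)(5−1)(5−6) = 1·(−2)·4·(−1) = 8 ≡ 8, so v_1 = 8^{−1} = 7 (mod 11).
  i = 2 (α = 4): (4−5)(4−7)(4−1)(4−6) = (−1)·(−3)·3·(−2) = −18 ≡ 4, so v_2 = 4^{−1} = 3 (mod 11).
  i = 3 (α = 7): (7−5)(7−4)(7−1)(7−6) = 2·3·6·1 = 36 ≡ 3, so v_3 = 3^{−1} = 4 (mod 11).
  i = 4 (α = 1): (1−5)(1−4)(1−7)(1−6) = (−4)·(−3)·(−6)·(−5) = 360 ≡ 8, so v_4 = 8^{−1} = 7 (mod 11).
  i = 5 (α = 6): (6−5)(6−4)(6−7)(6−1) = 1·2·(−1)·5 = −10 ≡ 1, so v_5 = 1^{−1} = 1 (mod 11).
  v = [7, 3, 4, 7, 1].
Step 2: syndromes of r = [3, 10, 0, 5, 7] (all sums mod 11).
  S_0 = Σ v_i r_i = 7·3 + 3·10 + 4·0 + 7·5 + 1·7 = 93 ≡ 5.
  S_1 = Σ v_i α_i r_i = 7·5·3 + 3·4·10 + 4·7·0 + 7·1·5 + 1·6·7 = 302 ≡ 5.
  α_i^2 mod 11 = [3, 5, 5, 1, 3].
  S_2 = Σ v_i α_i^2 r_i = 7·3·3 + 3·5·10 + 4·5·0 + 7·1·5 + 1·3·7 = 269 ≡ 5.
  S = (5, 5, 5) ≠ 0, so r is not a codeword (an error is present).
Step 3: locate the error. For a single error e at position i, S_ℓ = v_i·e·α_i^ℓ, so α_err = S_1/S_0.
  S_0^{−1} = 5^{−1} = 9 (mod 11), so α_err = 5·9 = 45 ≡ 1 = α_4. Error position i = 4.
  Consistency check: S_2/S_1 = 5·9 = 45 ≡ 1 = α_err ✓ (single-error assumption holds).
Step 4: error magnitude e = S_0/v_4 = S_0·∏_{j≠4}(α_4 − α_j) = 5·8 = 40 ≡ 7 (mod 11).
Step 5: correct position 4: c_4 = r_4 − e = 5 − 7 ≡ 9 (mod 11). Hence c = [3, 10, 0, 9, 7].
  Check: interpolating c through the α_i gives m(x) = 5 + 4·x (degree < 2) with m(α_i) = c_i for every i, so c is indeed a codeword.


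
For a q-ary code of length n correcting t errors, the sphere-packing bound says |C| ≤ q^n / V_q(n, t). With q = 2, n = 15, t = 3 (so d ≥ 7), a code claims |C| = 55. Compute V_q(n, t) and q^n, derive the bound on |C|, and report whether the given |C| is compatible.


V_q(n, t) = 576, q^n = 32768, Hamming bound = 56, |C| = 55 ≤ bound (satisfied).

Step 1: Compute V_q(n, t) = Σ_{j=0}^3 C(n, j) (q−1)^j.
  j = 0: C(15,0)·(1)^0 = 1·1 = 1.
  j = 1: C(15,1)·(1)^1 = 15·1 = 15.
  j = 2: C(15,2)·(1)^2 = 105·1 = 105.
  j = 3: C(15,3)·(1)^3 = 455·1 = 455.
  V_q(n, t) = 1 + 15 + 105 + 455 = 576.
Step 2: q^n = 2^15 = 32768.
Step 3: Hamming bound ⌊q^n / V_q(n,t)⌋ = ⌊32768/576⌋ = 56.
Step 4: Compare |C| = 55 to 56: satisfied.
The claimed |C| lies below the Hamming bound.


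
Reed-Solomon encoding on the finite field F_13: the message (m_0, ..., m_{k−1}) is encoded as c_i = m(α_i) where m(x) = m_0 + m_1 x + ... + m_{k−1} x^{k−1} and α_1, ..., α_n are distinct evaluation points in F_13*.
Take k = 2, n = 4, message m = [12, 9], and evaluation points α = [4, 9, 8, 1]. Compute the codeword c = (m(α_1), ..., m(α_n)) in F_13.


c = [9, 2, 6, 8]

Message polynomial: m(x) = 12 + 9·x (mod 13).
For each evaluation point α_i, compute m(α_i) mod 13:
  α_1 = 4: Horner steps 9 → 9, so m(4) = 9.
  α_2 = 9: Horner steps 9 → 2, so m(9) = 2.
  α_3 = 8: Horner steps 9 → 6, so m(8) = 6.
  α_4 = 1: Horner steps 9 → 8, so m(1) = 8.
Codeword c = [9, 2, 6, 8] ∈ F_13^4.


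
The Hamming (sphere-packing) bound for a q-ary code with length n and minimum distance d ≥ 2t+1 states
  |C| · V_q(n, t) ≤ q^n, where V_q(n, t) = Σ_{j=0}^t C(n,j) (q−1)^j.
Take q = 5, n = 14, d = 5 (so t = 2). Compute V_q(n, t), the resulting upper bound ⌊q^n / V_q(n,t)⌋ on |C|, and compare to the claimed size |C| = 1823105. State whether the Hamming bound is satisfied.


V_q(n, t) = 1513, q^n = 6103515625, Hamming bound = 4034048, |C| = 1823105 ≤ bound (satisfied).

Step 1: Compute V_q(n, t) = Σ_{j=0}^2 C(n, j) (q−1)^j.
  j = 0: C(14,0)·(4)^0 = 1·1 = 1.
  j = 1: C(14,1)·(4)^1 = 14·4 = 56.
  j = 2: C(14,2)·(4)^2 = 91·16 = 1456.
  V_q(n, t) = 1 + 56 + 1456 = 1513.
Step 2: q^n = 5^14 = 6103515625.
Step 3: Hamming bound ⌊q^n / V_q(n,t)⌋ = ⌊6103515625/1513⌋ = 4034048.
Step 4: Compare |C| = 1823105 to 4034048: satisfied.
The claimed |C| lies below the Hamming bound.


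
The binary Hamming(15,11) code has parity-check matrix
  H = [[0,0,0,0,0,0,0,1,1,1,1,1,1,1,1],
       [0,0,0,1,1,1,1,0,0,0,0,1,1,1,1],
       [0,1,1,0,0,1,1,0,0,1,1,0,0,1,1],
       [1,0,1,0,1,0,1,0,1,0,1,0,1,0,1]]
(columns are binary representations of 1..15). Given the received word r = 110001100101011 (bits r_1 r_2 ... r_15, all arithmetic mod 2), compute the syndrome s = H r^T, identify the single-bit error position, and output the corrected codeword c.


s = (0, 1, 0, 1)^T, error position = 5, corrected codeword c = 110011100101011

Compute s = H r^T mod 2 one row at a time:
  s_1 = 0 + 0 + 1 + 0 + 1 + 0 + 1 + 1 = 4 ≡ 0 (mod 2).
  s_2 = 0 + 0 + 1 + 1 + 1 + 0 + 1 + 1 = 5 ≡ 1 (mod 2).
  s_3 = 1 + 0 + 1 + 1 + 1 + 0 + 1 + 1 = 6 ≡ 0 (mod 2).
  s_4 = 1 + 0 + 0 + 1 + 0 + 0 + 0 + 1 = 3 ≡ 1 (mod 2).
s = (0, 1, 0, 1)^T — this equals column 5 of H (binary 0101), so error is at position 5.
Correct: flip bit 5 of r = 110001100101011 to get c = 110011100101011.


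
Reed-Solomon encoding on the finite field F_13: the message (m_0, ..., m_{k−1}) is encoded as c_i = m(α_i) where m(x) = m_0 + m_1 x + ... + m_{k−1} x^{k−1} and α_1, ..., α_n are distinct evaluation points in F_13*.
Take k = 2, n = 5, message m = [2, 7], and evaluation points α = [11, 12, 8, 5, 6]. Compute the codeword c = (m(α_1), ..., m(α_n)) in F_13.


c = [1, 8, 6, 11, 5]

Message polynomial: m(x) = 2 + 7·x (mod 13).
For each evaluation point α_i, compute m(α_i) mod 13:
  α_1 = 11: Horner steps 7 → 1, so m(11) = 1.
  α_2 = 12: Horner steps 7 → 8, so m(12) = 8.
  α_3 = 8: Horner steps 7 → 6, so m(8) = 6.
  α_4 = 5: Horner steps 7 → 11, so m(5) = 11.
  α_5 = 6: Horner steps 7 → 5, so m(6) = 5.
Codeword c = [1, 8, 6, 11, 5] ∈ F_13^5.


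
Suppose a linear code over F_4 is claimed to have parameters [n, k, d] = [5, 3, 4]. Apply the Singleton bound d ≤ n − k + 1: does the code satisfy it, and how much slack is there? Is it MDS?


Singleton RHS = n − k + 1 = 3, slack = -1, bound violated (no such code; not MDS).

Singleton bound: d ≤ n − k + 1.
Here n = 5, k = 3, so n − k + 1 = 3.
Given d = 4, check d ≤ 3: NO.
Slack = (n − k + 1) − d = -1.
The slack is negative: d = 4 exceeds n − k + 1 = 3 by 1, so the Singleton bound is violated and no linear [5, 3, 4]_4 code can exist. In particular it is not MDS (MDS requires d = n − k + 1 exactly).
Description: the claimed parameters are [5, 3, 4]_4; such a code would be impossible (violates the Singleton bound).


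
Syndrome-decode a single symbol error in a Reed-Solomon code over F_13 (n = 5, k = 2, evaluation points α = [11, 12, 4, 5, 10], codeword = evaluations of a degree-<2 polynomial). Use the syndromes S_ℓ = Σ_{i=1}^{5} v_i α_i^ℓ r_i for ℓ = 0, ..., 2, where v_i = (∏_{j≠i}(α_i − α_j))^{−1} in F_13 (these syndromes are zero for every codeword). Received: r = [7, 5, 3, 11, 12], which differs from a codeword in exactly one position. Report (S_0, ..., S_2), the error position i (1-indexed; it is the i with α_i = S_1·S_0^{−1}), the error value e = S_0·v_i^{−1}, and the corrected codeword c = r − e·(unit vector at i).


S = (2, 11, 2), error at position 2, error magnitude e = 3, c = [7, 2, 3, 11, 12].

Step 1: column multipliers v_i = (∏_{j≠i}(α_i − α_j))^{−1} mod 13.
  i = 1 (α = 11): (11−12)(11−4)(11−5)(11−10) = (−1)·7·6·1 = −42 ≡ 10, so v_1 = 10^{−1} = 4 (mod 13).
  i = 2 (α = 12): (12−11)(12−4)(12−5)(12−10) = 1·8·7·2 = 112 ≡ 8, so v_2 = 8^{−1} = 5 (mod 13).
  i = 3 (α = 4): (4−11)(4−12)(4−5)(4−10) = (−7)·(−8)·(−1)·(−6) = 336 ≡ 11, so v_3 = 11^{−1} = 6 (mod 13).
  i = 4 (α = 5): (5−11)(5−12)(5−4)(5−10) = (−6)·(−7)·1·(−5) = −210 ≡ 11, so v_4 = 11^{−1} = 6 (mod 13).
  i = 5 (α = 10): (10−11)(10−12)(10−4)(10−5) = (−1)·(−2)·6·5 = 60 ≡ 8, so v_5 = 8^{−1} = 5 (mod 13).
  v = [4, 5, 6, 6, 5].
Step 2: syndromes of r = [7, 5, 3, 11, 12] (all sums mod 13).
  S_0 = Σ v_i r_i = 4·7 + 5·5 + 6·3 + 6·11 + 5·12 = 197 ≡ 2.
  S_1 = Σ v_i α_i r_i = 4·11·7 + 5·12·5 + 6·4·3 + 6·5·11 + 5·10·12 = 1610 ≡ 11.
  α_i^2 mod 13 = [4, 1, 3, 12, 9].
  S_2 = Σ v_i α_i^2 r_i = 4·4·7 + 5·1·5 + 6·3·3 + 6·12·11 + 5·9·12 = 1523 ≡ 2.
  S = (2, 11, 2) ≠ 0, so r is not a codeword (an error is present).
Step 3: locate the error. For a single error e at position i, S_ℓ = v_i·e·α_i^ℓ, so α_err = S_1/S_0.
  S_0^{−1} = 2^{−1} = 7 (mod 13), so α_err = 11·7 = 77 ≡ 12 = α_2. Error position i = 2.
  Consistency check: S_2/S_1 = 2·6 = 12 ≡ 12 = α_err ✓ (single-error assumption holds).
Step 4: error magnitude e = S_0/v_2 = S_0·∏_{j≠2}(α_2 − α_j) = 2·8 = 16 ≡ 3 (mod 13).
Step 5: correct position 2: c_2 = r_2 − e = 5 − 3 ≡ 2 (mod 13). Hence c = [7, 2, 3, 11, 12].
  Check: interpolating c through the α_i gives m(x) = 10 + 8·x (degree < 2) with m(α_i) = c_i for every i, so c is indeed a codeword.


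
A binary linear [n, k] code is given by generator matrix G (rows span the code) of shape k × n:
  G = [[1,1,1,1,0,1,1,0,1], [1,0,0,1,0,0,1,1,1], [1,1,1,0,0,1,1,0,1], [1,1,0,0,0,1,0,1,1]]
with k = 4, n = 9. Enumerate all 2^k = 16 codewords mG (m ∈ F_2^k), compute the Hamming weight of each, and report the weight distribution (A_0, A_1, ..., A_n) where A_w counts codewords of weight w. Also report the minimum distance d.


Weight distribution: A_0 = 1, A_1 = 1, A_3 = 3, A_4 = 5, A_5 = 3, A_6 = 2, A_7 = 1. Minimum distance d = 1.

Enumerate all 2^4 = 16 messages m ∈ F_2^4.
For each, compute codeword c = mG in F_2^9, then tally its weight.
  m = 0000 → c = 000000000, weight = 0.
  m = 1000 → c = 111101101, weight = 7.
  m = 0100 → c = 100100111, weight = 5.
  m = 1100 → c = 011001010, weight = 4.
  m = 0010 → c = 111001101, weight = 6.
  m = 1010 → c = 000100000, weight = 1.
  m = 0110 → c = 011101010, weight = 5.
  m = 1110 → c = 100000111, weight = 4.
  m = 0001 → c = 110001011, weight = 5.
  m = 1001 → c = 001100110, weight = 4.
  m = 0101 → c = 010101100, weight = 4.
  m = 1101 → c = 101000001, weight = 3.
  m = 0011 → c = 001000110, weight = 3.
  m = 1011 → c = 110101011, weight = 6.
  m = 0111 → c = 101100001, weight = 4.
  m = 1111 → c = 010001100, weight = 3.
Tally weights:
  weight 0: 1 codewords.
  weight 1: 1 codewords.
  weight 3: 3 codewords.
  weight 4: 5 codewords.
  weight 5: 3 codewords.
  weight 6: 2 codewords.
  weight 7: 1 codewords.
Minimum distance d = smallest w > 0 with A_w > 0 = 1.
Sanity: Σ A_w = 16 = 2^4 = 16 ✓.


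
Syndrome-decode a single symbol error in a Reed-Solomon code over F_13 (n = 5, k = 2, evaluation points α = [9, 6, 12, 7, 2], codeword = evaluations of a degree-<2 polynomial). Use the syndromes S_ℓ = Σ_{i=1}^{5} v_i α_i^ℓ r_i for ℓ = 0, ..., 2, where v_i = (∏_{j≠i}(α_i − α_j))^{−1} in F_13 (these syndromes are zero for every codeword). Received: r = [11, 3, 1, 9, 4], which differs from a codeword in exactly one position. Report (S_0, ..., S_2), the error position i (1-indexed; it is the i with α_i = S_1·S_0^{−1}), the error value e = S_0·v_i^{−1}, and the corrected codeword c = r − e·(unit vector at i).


S = (10, 8, 9), error at position 2, error magnitude e = 8, c = [11, 8, 1, 9, 4].

Step 1: column multipliers v_i = (∏_{j≠i}(α_i − α_j))^{−1} mod 13.
  i = 1 (α = 9): (9−6)(9−12)(9−7)(9−2) = 3·(−3)·2·7 = −126 ≡ 4, so v_1 = 4^{−1} = 10 (mod 13).
  i = 2 (α = 6): (6−9)(6−12)(6−7)(6−2) = (−3)·(−6)·(−1)·4 = −72 ≡ 6, so v_2 = 6^{−1} = 11 (mod 13).
  i = 3 (α = 12): (12−9)(12−6)(12−7)(12−2) = 3·6·5·10 = 900 ≡ 3, so v_3 = 3^{−1} = 9 (mod 13).
  i = 4 (α = 7): (7−9)(7−6)(7−12)(7−2) = (−2)·1·(−5)·5 = 50 ≡ 11, so v_4 = 11^{−1} = 6 (mod 13).
  i = 5 (α = 2): (2−9)(2−6)(2−12)(2−7) = (−7)·(−4)·(−10)·(−5) = 1400 ≡ 9, so v_5 = 9^{−1} = 3 (mod 13).
  v = [10, 11, 9, 6, 3].
Step 2: syndromes of r = [11, 3, 1, 9, 4] (all sums mod 13).
  S_0 = Σ v_i r_i = 10·11 + 11·3 + 9·1 + 6·9 + 3·4 = 218 ≡ 10.
  S_1 = Σ v_i α_i r_i = 10·9·11 + 11·6·3 + 9·12·1 + 6·7·9 + 3·2·4 = 1698 ≡ 8.
  α_i^2 mod 13 = [3, 10, 1, 10, 4].
  S_2 = Σ v_i α_i^2 r_i = 10·3·11 + 11·10·3 + 9·1·1 + 6·10·9 + 3·4·4 = 1257 ≡ 9.
  S = (10, 8, 9) ≠ 0, so r is not a codeword (an error is present).
Step 3: locate the error. For a single error e at position i, S_ℓ = v_i·e·α_i^ℓ, so α_err = S_1/S_0.
  S_0^{−1} = 10^{−1} = 4 (mod 13), so α_err = 8·4 = 32 ≡ 6 = α_2. Error position i = 2.
  Consistency check: S_2/S_1 = 9·5 = 45 ≡ 6 = α_err ✓ (single-error assumption holds).
Step 4: error magnitude e = S_0/v_2 = S_0·∏_{j≠2}(α_2 − α_j) = 10·6 = 60 ≡ 8 (mod 13).
Step 5: correct position 2: c_2 = r_2 − e = 3 − 8 ≡ 8 (mod 13). Hence c = [11, 8, 1, 9, 4].
  Check: interpolating c through the α_i gives m(x) = 2 + 1·x (degree < 2) with m(α_i) = c_i for every i, so c is indeed a codeword.


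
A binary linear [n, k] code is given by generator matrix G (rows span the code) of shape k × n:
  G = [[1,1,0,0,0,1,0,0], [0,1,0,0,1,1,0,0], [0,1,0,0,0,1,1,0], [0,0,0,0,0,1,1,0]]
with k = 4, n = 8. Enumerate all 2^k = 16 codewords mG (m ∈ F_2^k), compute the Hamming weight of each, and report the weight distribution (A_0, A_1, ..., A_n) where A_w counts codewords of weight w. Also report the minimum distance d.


Weight distribution: A_0 = 1, A_1 = 1, A_2 = 6, A_3 = 6, A_4 = 1, A_5 = 1. Minimum distance d = 1.

Enumerate all 2^4 = 16 messages m ∈ F_2^4.
For each, compute codeword c = mG in F_2^8, then tally its weight.
  m = 0000 → c = 00000000, weight = 0.
  m = 1000 → c = 11000100, weight = 3.
  m = 0100 → c = 01001100, weight = 3.
  m = 1100 → c = 10001000, weight = 2.
  m = 0010 → c = 01000110, weight = 3.
  m = 1010 → c = 10000010, weight = 2.
  m = 0110 → c = 00001010, weight = 2.
  m = 1110 → c = 11001110, weight = 5.
  m = 0001 → c = 00000110, weight = 2.
  m = 1001 → c = 11000010, weight = 3.
  m = 0101 → c = 01001010, weight = 3.
  m = 1101 → c = 10001110, weight = 4.
  m = 0011 → c = 01000000, weight = 1.
  m = 1011 → c = 10000100, weight = 2.
  m = 0111 → c = 00001100, weight = 2.
  m = 1111 → c = 11001000, weight = 3.
Tally weights:
  weight 0: 1 codewords.
  weight 1: 1 codewords.
  weight 2: 6 codewords.
  weight 3: 6 codewords.
  weight 4: 1 codewords.
  weight 5: 1 codewords.
Minimum distance d = smallest w > 0 with A_w > 0 = 1.
Sanity: Σ A_w = 16 = 2^4 = 16 ✓.


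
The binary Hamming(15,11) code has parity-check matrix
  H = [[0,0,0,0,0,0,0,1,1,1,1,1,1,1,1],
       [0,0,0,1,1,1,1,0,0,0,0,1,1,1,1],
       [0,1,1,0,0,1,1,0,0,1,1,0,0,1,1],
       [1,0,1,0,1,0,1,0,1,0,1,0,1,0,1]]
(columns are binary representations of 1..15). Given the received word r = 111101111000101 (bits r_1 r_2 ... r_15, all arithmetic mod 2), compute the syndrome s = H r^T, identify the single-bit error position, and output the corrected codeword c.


s = (0, 1, 1, 0)^T, error position = 6, corrected codeword c = 111100111000101

Compute s = H r^T mod 2 one row at a time:
  s_1 = 1 + 1 + 0 + 0 + 0 + 1 + 0 + 1 = 4 ≡ 0 (mod 2).
  s_2 = 1 + 0 + 1 + 1 + 0 + 1 + 0 + 1 = 5 ≡ 1 (mod 2).
  s_3 = 1 + 1 + 1 + 1 + 0 + 0 + 0 + 1 = 5 ≡ 1 (mod 2).
  s_4 = 1 + 1 + 0 + 1 + 1 + 0 + 1 + 1 = 6 ≡ 0 (mod 2).
s = (0, 1, 1, 0)^T — this equals column 6 of H (binary 0110), so error is at position 6.
Correct: flip bit 6 of r = 111101111000101 to get c = 111100111000101.


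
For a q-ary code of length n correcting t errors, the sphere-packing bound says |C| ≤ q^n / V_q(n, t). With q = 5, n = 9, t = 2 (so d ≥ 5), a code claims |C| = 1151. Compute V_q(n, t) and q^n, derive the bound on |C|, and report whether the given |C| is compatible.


V_q(n, t) = 613, q^n = 1953125, Hamming bound = 3186, |C| = 1151 ≤ bound (satisfied).

Step 1: Compute V_q(n, t) = Σ_{j=0}^2 C(n, j) (q−1)^j.
  j = 0: C(9,0)·(4)^0 = 1·1 = 1.
  j = 1: C(9,1)·(4)^1 = 9·4 = 36.
  j = 2: C(9,2)·(4)^2 = 36·16 = 576.
  V_q(n, t) = 1 + 36 + 576 = 613.
Step 2: q^n = 5^9 = 1953125.
Step 3: Hamming bound ⌊q^n / V_q(n,t)⌋ = ⌊1953125/613⌋ = 3186.
Step 4: Compare |C| = 1151 to 3186: satisfied.
The claimed |C| lies below the Hamming bound.


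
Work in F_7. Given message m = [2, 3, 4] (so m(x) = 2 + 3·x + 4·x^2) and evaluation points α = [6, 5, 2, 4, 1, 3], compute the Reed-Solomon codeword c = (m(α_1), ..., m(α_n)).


c = [3, 5, 3, 1, 2, 5]

Message polynomial: m(x) = 2 + 3·x + 4·x^2 (mod 7).
For each evaluation point α_i, compute m(α_i) mod 7:
  α_1 = 6: Horner steps 4 → 6 → 3, so m(6) = 3.
  α_2 = 5: Horner steps 4 → 2 → 5, so m(5) = 5.
  α_3 = 2: Horner steps 4 → 4 → 3, so m(2) = 3.
  α_4 = 4: Horner steps 4 → 5 → 1, so m(4) = 1.
  α_5 = 1: Horner steps 4 → 0 → 2, so m(1) = 2.
  α_6 = 3: Horner steps 4 → 1 → 5, so m(3) = 5.
Codeword c = [3, 5, 3, 1, 2, 5] ∈ F_7^6.


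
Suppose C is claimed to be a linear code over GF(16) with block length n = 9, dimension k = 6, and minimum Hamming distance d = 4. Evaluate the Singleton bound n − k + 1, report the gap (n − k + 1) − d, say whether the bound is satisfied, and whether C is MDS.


Singleton RHS = n − k + 1 = 4, slack = 0, bound satisfied, MDS.

Singleton bound: d ≤ n − k + 1.
Here n = 9, k = 6, so n − k + 1 = 4.
Given d = 4, check d ≤ 4: YES.
Slack = (n − k + 1) − d = 0.
The code is MDS (slack = 0).
Description: the claimed parameters are [9, 6, 4]_16; such a code would be MDS (meets Singleton bound).


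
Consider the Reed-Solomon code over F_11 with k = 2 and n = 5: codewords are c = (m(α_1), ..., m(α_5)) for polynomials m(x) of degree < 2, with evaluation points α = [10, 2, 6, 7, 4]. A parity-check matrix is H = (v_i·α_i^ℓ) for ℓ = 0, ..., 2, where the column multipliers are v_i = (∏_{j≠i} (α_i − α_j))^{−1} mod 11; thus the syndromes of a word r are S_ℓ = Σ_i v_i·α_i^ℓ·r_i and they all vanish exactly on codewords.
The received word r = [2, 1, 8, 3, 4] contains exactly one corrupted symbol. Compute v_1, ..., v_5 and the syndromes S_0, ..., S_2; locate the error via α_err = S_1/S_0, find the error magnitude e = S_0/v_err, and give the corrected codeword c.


S = (10, 5, 8), error at position 3, error magnitude e = 1, c = [2, 1, 7, 3, 4].

Step 1: column multipliers v_i = (∏_{j≠i}(α_i − α_j))^{−1} mod 11.
  i = 1 (α = 10): (10−2)(10−6)(10−7)(10−4) = 8·4·3·6 = 576 ≡ 4, so v_1 = 4^{−1} = 3 (mod 11).
  i = 2 (α = 2): (2−10)(2−6)(2−7)(2−4) = (−8)·(−4)·(−5)·(−2) = 320 ≡ 1, so v_2 = 1^{−1} = 1 (mod 11).
  i = 3 (α = 6): (6−10)(6−2)(6−7)(6−4) = (−4)·4·(−1)·2 = 32 ≡ 10, so v_3 = 10^{−1} = 10 (mod 11).
  i = 4 (α = 7): (7−10)(7−2)(7−6)(7−4) = (−3)·5·1·3 = −45 ≡ 10, so v_4 = 10^{−1} = 10 (mod 11).
  i = 5 (α = 4): (4−10)(4−2)(4−6)(4−7) = (−6)·2·(−2)·(−3) = −72 ≡ 5, so v_5 = 5^{−1} = 9 (mod 11).
  v = [3, 1, 10, 10, 9].
Step 2: syndromes of r = [2, 1, 8, 3, 4] (all sums mod 11).
  S_0 = Σ v_i r_i = 3·2 + 1·1 + 10·8 + 10·3 + 9·4 = 153 ≡ 10.
  S_1 = Σ v_i α_i r_i = 3·10·2 + 1·2·1 + 10·6·8 + 10·7·3 + 9·4·4 = 896 ≡ 5.
  α_i^2 mod 11 = [1, 4, 3, 5, 5].
  S_2 = Σ v_i α_i^2 r_i = 3·1·2 + 1·4·1 + 10·3·8 + 10·5·3 + 9·5·4 = 580 ≡ 8.
  S = (10, 5, 8) ≠ 0, so r is not a codeword (an error is present).
Step 3: locate the error. For a single error e at position i, S_ℓ = v_i·e·α_i^ℓ, so α_err = S_1/S_0.
  S_0^{−1} = 10^{−1} = 10 (mod 11), so α_err = 5·10 = 50 ≡ 6 = α_3. Error position i = 3.
  Consistency check: S_2/S_1 = 8·9 = 72 ≡ 6 = α_err ✓ (single-error assumption holds).
Step 4: error magnitude e = S_0/v_3 = S_0·∏_{j≠3}(α_3 − α_j) = 10·10 = 100 ≡ 1 (mod 11).
Step 5: correct position 3: c_3 = r_3 − e = 8 − 1 ≡ 7 (mod 11). Hence c = [2, 1, 7, 3, 4].
  Check: interpolating c through the α_i gives m(x) = 9 + 7·x (degree < 2) with m(α_i) = c_i for every i, so c is indeed a codeword.
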